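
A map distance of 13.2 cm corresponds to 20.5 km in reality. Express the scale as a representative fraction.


ground = 20.5 km = 2050000 cm; RF denominator = ground / map = 2050000 / 13.2 ≈ 155303; RF = 1:155303

1:155303


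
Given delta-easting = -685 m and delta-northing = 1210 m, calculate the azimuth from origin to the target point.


az = atan2(-685, 1210) = -29.5 deg
adjusted to 0-360: 330.5 degrees

330.5 degrees


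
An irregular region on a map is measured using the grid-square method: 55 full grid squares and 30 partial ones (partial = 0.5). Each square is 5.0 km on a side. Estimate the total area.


effective squares = 55 + 30 * 0.5 = 70.0
area = 70.0 * 25.0 = 1750.0 km^2

1750.0 km^2


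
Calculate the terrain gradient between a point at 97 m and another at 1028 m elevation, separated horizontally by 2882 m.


gradient = (1028 - 97) / 2882 = 931 / 2882 = 0.323

0.323


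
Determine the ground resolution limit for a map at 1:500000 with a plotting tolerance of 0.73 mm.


ground = 0.73 mm * 500000 / 1000 = 365.0 m

365.0 m


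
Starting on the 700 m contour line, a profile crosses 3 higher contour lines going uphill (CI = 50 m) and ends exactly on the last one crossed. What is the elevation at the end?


elevation = 700 + 3 * 50 = 850 m

850 m


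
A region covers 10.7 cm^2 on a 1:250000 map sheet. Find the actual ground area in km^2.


ground_area = 10.7 * (250000/100)^2 = 66875000.0 m^2 = 66.875 km^2

66.875 km^2


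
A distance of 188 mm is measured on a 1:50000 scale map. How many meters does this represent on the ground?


ground = 188 mm * 50000 / 1000 = 9400.0 m

9400.0 m


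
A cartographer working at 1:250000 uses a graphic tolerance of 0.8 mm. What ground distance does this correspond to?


ground = 0.8 mm * 250000 / 1000 = 200.0 m

200.0 m


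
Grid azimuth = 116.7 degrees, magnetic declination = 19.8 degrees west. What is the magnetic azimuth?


magnetic azimuth = grid azimuth - declination (east +ve)
mag_az = 116.7 - -19.8 = 136.5 degrees

136.5 degrees


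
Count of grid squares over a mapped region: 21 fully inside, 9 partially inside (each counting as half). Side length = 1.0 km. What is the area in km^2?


effective squares = 21 + 9 * 0.5 = 25.5
area = 25.5 * 1.0 = 25.5 km^2

25.5 km^2


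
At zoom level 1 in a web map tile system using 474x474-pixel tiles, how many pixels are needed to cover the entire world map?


tiles per axis = 2^1 = 2
total tiles = 2^2 = 4
pixels per axis = 2 * 474 = 948
total pixels = 948^2 = 898704

898704 pixels


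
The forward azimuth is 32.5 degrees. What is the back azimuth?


back azimuth = (32.5 + 180) mod 360 = 212.5 degrees

212.5 degrees


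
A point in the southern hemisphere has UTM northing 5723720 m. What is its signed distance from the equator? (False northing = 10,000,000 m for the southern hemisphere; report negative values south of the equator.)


For southern: actual = 5723720 - 10000000 = -4276280 m

-4276280 m


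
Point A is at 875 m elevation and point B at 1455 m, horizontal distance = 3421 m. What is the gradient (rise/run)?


gradient = (1455 - 875) / 3421 = 580 / 3421 = 0.1695

0.1695


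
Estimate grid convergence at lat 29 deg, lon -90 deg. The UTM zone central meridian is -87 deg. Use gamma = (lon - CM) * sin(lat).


gamma = (-90 - -87) * sin(29) = -3 * 0.48481 = -1.454 degrees

-1.454 degrees


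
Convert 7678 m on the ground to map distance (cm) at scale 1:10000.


map_cm = 7678 * 100 / 10000 = 76.78 cm

76.78 cm


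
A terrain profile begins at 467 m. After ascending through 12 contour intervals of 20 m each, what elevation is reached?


elevation = 467 + 12 * 20 = 707 m

707 m


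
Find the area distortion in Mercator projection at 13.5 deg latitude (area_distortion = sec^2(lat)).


area_distortion = 1/cos^2(13.5) = 1.058

1.058


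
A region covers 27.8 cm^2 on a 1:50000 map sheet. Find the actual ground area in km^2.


ground_area = 27.8 * (50000/100)^2 = 6950000.0 m^2 = 6.95 km^2

6.95 km^2


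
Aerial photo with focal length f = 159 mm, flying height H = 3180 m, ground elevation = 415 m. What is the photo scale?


scale = f / (H - h) = 159 mm / 2765 m = 159 / 2765000 = 1:17390

1:17390


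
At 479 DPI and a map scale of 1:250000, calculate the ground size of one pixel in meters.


pixel_cm = 2.54 / 479 ≈ 0.005303 cm
ground = pixel_cm * 250000 / 100 = 2.54 * 250000 / (479 * 100) = 635000 / 47900 ≈ 13.26 m

13.26 m


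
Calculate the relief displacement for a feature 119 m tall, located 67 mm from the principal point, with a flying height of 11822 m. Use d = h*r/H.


d = h * r / H = 119 * 67 / 11822 = 0.67 mm

0.67 mm


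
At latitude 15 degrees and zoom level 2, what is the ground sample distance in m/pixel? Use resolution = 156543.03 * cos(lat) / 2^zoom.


res = 156543.03 * cos(15) / 2^2 = 156543.03 * 0.96592583 / 4 = 37802.24 m/pixel

37802.24 m/pixel


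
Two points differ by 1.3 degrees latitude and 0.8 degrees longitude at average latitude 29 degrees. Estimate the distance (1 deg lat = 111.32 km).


dlat_km = 1.3 * 111.32 = 144.716
dlon_km = 0.8 * 111.32 * cos(29) ≈ 77.89
dist = sqrt(144.716^2 + 77.89^2) ≈ 164.3 km

164.3 km


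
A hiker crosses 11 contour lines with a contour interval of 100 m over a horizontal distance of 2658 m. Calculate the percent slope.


elevation change = 11 * 100 = 1100 m
slope = 1100 / 2658 * 100 = 41.4%

41.4%


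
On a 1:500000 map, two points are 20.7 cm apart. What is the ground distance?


ground = 20.7 cm * 500000 / 100 = 103500.0 m = 103.5 km

103.5 km


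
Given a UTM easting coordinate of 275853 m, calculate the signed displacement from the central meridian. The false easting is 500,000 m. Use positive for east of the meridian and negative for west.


displacement = 275853 - 500000 = -224147 m

-224147 m


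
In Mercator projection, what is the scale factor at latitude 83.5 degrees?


SF = 1 / cos(83.5) = 1 / 0.113203 = 8.834

8.834


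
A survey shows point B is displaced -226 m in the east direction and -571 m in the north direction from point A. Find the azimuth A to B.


az = atan2(-226, -571) = -158.4 deg
adjusted to 0-360: 201.6 degrees

201.6 degrees


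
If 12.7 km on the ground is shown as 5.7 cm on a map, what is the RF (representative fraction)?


ground = 12.7 km = 1270000 cm; RF denominator = ground / map = 1270000 / 5.7 ≈ 222807; RF = 1:222807

1:222807


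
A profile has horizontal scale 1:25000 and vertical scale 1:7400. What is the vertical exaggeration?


VE = horizontal_scale / vertical_scale = 25000 / 7400 ≈ 3.4

3.4x


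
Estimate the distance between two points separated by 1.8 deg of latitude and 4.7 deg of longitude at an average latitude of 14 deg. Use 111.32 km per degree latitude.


dlat_km = 1.8 * 111.32 = 200.376
dlon_km = 4.7 * 111.32 * cos(14) ≈ 507.663
dist = sqrt(200.376^2 + 507.663^2) ≈ 545.8 km

545.8 km


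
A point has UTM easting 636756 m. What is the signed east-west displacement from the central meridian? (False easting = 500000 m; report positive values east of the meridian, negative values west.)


displacement = 636756 - 500000 = 136756 m

136756 m


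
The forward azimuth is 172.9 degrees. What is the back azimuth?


back azimuth = (172.9 + 180) mod 360 = 352.9 degrees

352.9 degrees


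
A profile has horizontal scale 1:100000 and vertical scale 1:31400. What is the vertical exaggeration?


VE = horizontal_scale / vertical_scale = 100000 / 31400 ≈ 3.2

3.2x


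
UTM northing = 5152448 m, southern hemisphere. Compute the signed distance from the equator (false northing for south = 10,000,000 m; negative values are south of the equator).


For southern: actual = 5152448 - 10000000 = -4847552 m

-4847552 m


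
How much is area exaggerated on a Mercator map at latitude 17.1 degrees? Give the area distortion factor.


area_distortion = 1/cos^2(17.1) = 1.095

1.095


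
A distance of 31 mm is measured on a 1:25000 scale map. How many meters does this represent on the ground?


ground = 31 mm * 25000 / 1000 = 775.0 m

775.0 m


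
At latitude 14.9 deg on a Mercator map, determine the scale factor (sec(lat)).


SF = 1 / cos(14.9) = 1 / 0.966376 = 1.035

1.035


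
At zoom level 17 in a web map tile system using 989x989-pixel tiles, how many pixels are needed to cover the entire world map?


tiles per axis = 2^17 = 131072
total tiles = 131072^2 = 17179869184
pixels per axis = 131072 * 989 = 129630208
total pixels = 129630208^2 = 16803990826123264

16803990826123264 pixels


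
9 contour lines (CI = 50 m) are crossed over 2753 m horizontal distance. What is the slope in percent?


elevation change = 9 * 50 = 450 m
slope = 450 / 2753 * 100 = 16.3%

16.3%


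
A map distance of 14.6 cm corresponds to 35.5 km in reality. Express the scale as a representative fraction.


ground = 35.5 km = 3550000 cm; RF denominator = ground / map = 3550000 / 14.6 ≈ 243151; RF = 1:243151

1:243151


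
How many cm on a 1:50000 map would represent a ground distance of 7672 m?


map_cm = 7672 * 100 / 50000 = 15.344 cm ≈ 15.34 cm

15.34 cm


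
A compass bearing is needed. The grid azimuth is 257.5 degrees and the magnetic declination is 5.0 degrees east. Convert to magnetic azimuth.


magnetic azimuth = grid azimuth - declination (east +ve)
mag_az = 257.5 - 5.0 = 252.5 degrees

252.5 degrees


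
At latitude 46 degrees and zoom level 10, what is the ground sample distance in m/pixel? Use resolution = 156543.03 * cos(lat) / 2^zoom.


res = 156543.03 * cos(46) / 2^10 = 156543.03 * 0.69465837 / 1024 = 106.2 m/pixel

106.2 m/pixel


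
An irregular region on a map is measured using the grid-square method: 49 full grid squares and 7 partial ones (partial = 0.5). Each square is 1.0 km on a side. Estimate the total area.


effective squares = 49 + 7 * 0.5 = 52.5
area = 52.5 * 1.0 = 52.5 km^2

52.5 km^2


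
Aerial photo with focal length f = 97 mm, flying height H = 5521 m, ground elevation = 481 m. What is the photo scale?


scale = f / (H - h) = 97 mm / 5040 m = 97 / 5040000 = 1:51959

1:51959


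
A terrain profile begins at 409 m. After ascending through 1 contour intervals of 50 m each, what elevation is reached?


elevation = 409 + 1 * 50 = 459 m

459 m


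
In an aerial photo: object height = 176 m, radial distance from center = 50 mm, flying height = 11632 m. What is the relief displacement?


d = h * r / H = 176 * 50 / 11632 = 0.76 mm

0.76 mm


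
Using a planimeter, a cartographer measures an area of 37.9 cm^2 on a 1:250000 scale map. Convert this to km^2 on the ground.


ground_area = 37.9 * (250000/100)^2 = 236875000.0 m^2 = 236.875 km^2

236.875 km^2


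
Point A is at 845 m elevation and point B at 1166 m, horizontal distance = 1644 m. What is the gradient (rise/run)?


gradient = (1166 - 845) / 1644 = 321 / 1644 = 0.1953

0.1953


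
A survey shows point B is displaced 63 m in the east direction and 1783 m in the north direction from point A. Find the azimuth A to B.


az = atan2(63, 1783) = 2.0 deg
adjusted to 0-360: 2.0 degrees

2.0 degrees


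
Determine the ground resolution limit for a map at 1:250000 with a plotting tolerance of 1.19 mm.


ground = 1.19 mm * 250000 / 1000 = 297.5 m

297.5 m


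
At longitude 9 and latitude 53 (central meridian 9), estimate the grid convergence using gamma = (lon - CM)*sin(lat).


gamma = (9 - 9) * sin(53) = 0 * 0.798636 = 0.0 degrees

0.0 degrees


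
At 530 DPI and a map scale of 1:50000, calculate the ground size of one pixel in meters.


pixel_cm = 2.54 / 530 ≈ 0.004792 cm
ground = pixel_cm * 50000 / 100 = 2.54 * 50000 / (530 * 100) = 127000 / 53000 ≈ 2.4 m

2.4 m


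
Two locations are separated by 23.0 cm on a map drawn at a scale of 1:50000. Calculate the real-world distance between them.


ground = 23.0 cm * 50000 / 100 = 11500.0 m = 11.5 km

11.5 km


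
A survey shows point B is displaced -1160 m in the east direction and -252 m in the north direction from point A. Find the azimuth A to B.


az = atan2(-1160, -252) = -102.3 deg
adjusted to 0-360: 257.7 degrees

257.7 degrees


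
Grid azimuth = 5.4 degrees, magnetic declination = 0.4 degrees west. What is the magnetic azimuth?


magnetic azimuth = grid azimuth - declination (east +ve)
mag_az = 5.4 - -0.4 = 5.8 degrees

5.8 degrees


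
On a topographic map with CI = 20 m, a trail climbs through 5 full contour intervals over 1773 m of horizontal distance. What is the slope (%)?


elevation change = 5 * 20 = 100 m
slope = 100 / 1773 * 100 = 5.6%

5.6%


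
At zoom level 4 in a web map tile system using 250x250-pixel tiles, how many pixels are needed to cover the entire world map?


tiles per axis = 2^4 = 16
total tiles = 16^2 = 256
pixels per axis = 16 * 250 = 4000
total pixels = 4000^2 = 16000000

16000000 pixels


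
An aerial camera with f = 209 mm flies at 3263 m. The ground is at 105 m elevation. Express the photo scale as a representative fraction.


scale = f / (H - h) = 209 mm / 3158 m = 209 / 3158000 = 1:15110

1:15110


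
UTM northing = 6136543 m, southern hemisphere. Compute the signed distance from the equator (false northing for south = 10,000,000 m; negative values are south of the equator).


For southern: actual = 6136543 - 10000000 = -3863457 m

-3863457 m


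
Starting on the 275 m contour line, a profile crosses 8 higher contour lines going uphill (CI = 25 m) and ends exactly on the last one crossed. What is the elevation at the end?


elevation = 275 + 8 * 25 = 475 m

475 m


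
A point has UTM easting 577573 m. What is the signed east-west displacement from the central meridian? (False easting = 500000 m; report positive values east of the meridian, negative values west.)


displacement = 577573 - 500000 = 77573 m

77573 m


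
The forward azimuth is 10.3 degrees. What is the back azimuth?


back azimuth = (10.3 + 180) mod 360 = 190.3 degrees

190.3 degrees


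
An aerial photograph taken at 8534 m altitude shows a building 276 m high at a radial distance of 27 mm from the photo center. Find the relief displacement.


d = h * r / H = 276 * 27 / 8534 = 0.87 mm

0.87 mm


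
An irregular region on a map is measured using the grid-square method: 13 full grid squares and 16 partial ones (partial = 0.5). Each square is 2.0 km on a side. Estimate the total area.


effective squares = 13 + 16 * 0.5 = 21.0
area = 21.0 * 4.0 = 84.0 km^2

84.0 km^2


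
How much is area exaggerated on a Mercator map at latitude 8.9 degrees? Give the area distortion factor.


area_distortion = 1/cos^2(8.9) = 1.025

1.025


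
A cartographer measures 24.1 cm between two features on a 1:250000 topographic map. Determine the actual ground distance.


ground = 24.1 cm * 250000 / 100 = 60250.0 m = 60.25 km

60.25 km


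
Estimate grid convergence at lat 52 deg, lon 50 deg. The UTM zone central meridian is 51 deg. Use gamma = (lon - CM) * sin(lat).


gamma = (50 - 51) * sin(52) = -1 * 0.788011 = -0.788 degrees

-0.788 degrees


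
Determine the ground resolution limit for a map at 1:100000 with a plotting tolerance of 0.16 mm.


ground = 0.16 mm * 100000 / 1000 = 16.0 m

16.0 m


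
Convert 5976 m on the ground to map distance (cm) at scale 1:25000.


map_cm = 5976 * 100 / 25000 = 23.904 cm ≈ 23.9 cm

23.9 cm


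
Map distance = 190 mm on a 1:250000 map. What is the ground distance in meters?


ground = 190 mm * 250000 / 1000 = 47500.0 m

47500.0 m


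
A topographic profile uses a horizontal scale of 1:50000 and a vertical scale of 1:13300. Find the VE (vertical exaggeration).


VE = horizontal_scale / vertical_scale = 50000 / 13300 ≈ 3.8

3.8x


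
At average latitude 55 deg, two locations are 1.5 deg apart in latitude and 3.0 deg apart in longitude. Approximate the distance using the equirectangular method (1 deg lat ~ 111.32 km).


dlat_km = 1.5 * 111.32 = 166.98
dlon_km = 3.0 * 111.32 * cos(55) ≈ 191.552
dist = sqrt(166.98^2 + 191.552^2) ≈ 254.1 km

254.1 km


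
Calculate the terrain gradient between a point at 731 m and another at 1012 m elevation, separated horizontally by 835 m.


gradient = (1012 - 731) / 835 = 281 / 835 = 0.3365

0.3365


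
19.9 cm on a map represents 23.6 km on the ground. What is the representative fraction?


ground = 23.6 km = 2360000 cm; RF denominator = ground / map = 2360000 / 19.9 ≈ 118593; RF = 1:118593

1:118593


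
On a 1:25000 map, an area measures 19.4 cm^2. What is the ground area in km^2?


ground_area = 19.4 * (25000/100)^2 = 1212500.0 m^2 = 1.2125 km^2 ≈ 1.213 km^2

1.213 km^2


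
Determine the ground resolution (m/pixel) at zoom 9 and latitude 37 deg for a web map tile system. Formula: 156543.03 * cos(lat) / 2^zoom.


res = 156543.03 * cos(37) / 2^9 = 156543.03 * 0.79863551 / 512 = 244.18 m/pixel

244.18 m/pixel


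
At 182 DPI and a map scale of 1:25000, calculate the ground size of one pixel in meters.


pixel_cm = 2.54 / 182 ≈ 0.013956 cm
ground = pixel_cm * 25000 / 100 = 2.54 * 25000 / (182 * 100) = 63500 / 18200 ≈ 3.49 m

3.49 m


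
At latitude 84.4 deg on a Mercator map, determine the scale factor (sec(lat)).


SF = 1 / cos(84.4) = 1 / 0.097583 = 10.248

10.248


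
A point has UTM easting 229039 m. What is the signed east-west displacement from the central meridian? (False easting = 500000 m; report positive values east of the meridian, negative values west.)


displacement = 229039 - 500000 = -270961 m

-270961 m


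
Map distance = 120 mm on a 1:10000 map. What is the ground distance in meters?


ground = 120 mm * 10000 / 1000 = 1200.0 m

1200.0 m


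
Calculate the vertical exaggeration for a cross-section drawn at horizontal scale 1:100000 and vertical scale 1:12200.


VE = horizontal_scale / vertical_scale = 100000 / 12200 ≈ 8.2

8.2x


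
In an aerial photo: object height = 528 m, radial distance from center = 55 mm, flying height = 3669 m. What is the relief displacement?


d = h * r / H = 528 * 55 / 3669 = 7.91 mm

7.91 mm


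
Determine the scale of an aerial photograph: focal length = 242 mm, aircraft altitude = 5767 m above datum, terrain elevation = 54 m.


scale = f / (H - h) = 242 mm / 5713 m = 242 / 5713000 = 1:23607

1:23607


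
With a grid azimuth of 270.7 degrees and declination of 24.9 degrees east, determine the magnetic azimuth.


magnetic azimuth = grid azimuth - declination (east +ve)
mag_az = 270.7 - 24.9 = 245.8 degrees

245.8 degrees


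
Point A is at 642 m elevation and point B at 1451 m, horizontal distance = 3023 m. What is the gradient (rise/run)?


gradient = (1451 - 642) / 3023 = 809 / 3023 = 0.2676

0.2676


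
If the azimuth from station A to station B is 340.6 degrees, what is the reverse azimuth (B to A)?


back azimuth = (340.6 + 180) mod 360 = 160.6 degrees

160.6 degrees


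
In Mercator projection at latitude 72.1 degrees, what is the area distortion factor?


area_distortion = 1/cos^2(72.1) = 10.586

10.586


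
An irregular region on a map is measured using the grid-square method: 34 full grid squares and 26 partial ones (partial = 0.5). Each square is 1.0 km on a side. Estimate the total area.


effective squares = 34 + 26 * 0.5 = 47.0
area = 47.0 * 1.0 = 47.0 km^2

47.0 km^2


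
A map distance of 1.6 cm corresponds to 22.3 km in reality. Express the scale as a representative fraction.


ground = 22.3 km = 2230000 cm; RF denominator = ground / map = 2230000 / 1.6 = 1393750; RF = 1:1393750

1:1393750


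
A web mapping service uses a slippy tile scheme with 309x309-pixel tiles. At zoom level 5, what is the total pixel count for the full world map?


tiles per axis = 2^5 = 32
total tiles = 32^2 = 1024
pixels per axis = 32 * 309 = 9888
total pixels = 9888^2 = 97772544

97772544 pixels


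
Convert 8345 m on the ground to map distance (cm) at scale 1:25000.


map_cm = 8345 * 100 / 25000 = 33.38 cm

33.38 cm


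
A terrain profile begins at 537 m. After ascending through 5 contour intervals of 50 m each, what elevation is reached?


elevation = 537 + 5 * 50 = 787 m

787 m


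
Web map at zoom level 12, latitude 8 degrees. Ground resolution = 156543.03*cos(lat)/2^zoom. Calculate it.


res = 156543.03 * cos(8) / 2^12 = 156543.03 * 0.99026807 / 4096 = 37.85 m/pixel

37.85 m/pixel


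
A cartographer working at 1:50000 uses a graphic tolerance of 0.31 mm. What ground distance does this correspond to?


ground = 0.31 mm * 50000 / 1000 = 15.5 m

15.5 m


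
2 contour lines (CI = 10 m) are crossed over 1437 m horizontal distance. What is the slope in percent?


elevation change = 2 * 10 = 20 m
slope = 20 / 1437 * 100 = 1.4%

1.4%


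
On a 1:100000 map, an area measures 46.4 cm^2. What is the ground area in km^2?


ground_area = 46.4 * (100000/100)^2 = 46400000.0 m^2 = 46.4 km^2

46.4 km^2


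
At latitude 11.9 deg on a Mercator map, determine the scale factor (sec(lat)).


SF = 1 / cos(11.9) = 1 / 0.978509 = 1.022

1.022


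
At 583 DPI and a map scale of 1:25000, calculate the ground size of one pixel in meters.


pixel_cm = 2.54 / 583 ≈ 0.004357 cm
ground = pixel_cm * 25000 / 100 = 2.54 * 25000 / (583 * 100) = 63500 / 58300 ≈ 1.09 m

1.09 m


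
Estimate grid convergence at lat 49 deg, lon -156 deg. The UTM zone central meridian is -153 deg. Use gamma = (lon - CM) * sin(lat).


gamma = (-156 - -153) * sin(49) = -3 * 0.75471 = -2.264 degrees

-2.264 degrees


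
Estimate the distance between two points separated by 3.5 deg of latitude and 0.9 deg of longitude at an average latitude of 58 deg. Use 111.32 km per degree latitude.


dlat_km = 3.5 * 111.32 = 389.62
dlon_km = 0.9 * 111.32 * cos(58) ≈ 53.092
dist = sqrt(389.62^2 + 53.092^2) ≈ 393.2 km

393.2 km


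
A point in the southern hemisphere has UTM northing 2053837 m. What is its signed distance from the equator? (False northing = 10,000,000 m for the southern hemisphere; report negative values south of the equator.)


For southern: actual = 2053837 - 10000000 = -7946163 m

-7946163 m


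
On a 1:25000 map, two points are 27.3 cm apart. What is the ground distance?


ground = 27.3 cm * 25000 / 100 = 6825.0 m = 6.825 km

6.825 km


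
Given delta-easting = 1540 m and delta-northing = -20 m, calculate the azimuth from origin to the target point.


az = atan2(1540, -20) = 90.7 deg
adjusted to 0-360: 90.7 degrees

90.7 degrees


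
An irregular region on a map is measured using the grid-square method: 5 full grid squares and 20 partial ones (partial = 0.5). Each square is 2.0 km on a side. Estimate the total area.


effective squares = 5 + 20 * 0.5 = 15.0
area = 15.0 * 4.0 = 60.0 km^2

60.0 km^2


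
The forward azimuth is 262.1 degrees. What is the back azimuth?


back azimuth = (262.1 + 180) mod 360 = 82.1 degrees

82.1 degrees


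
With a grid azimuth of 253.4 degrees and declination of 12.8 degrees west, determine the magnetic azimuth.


magnetic azimuth = grid azimuth - declination (east +ve)
mag_az = 253.4 - -12.8 = 266.2 degrees

266.2 degrees


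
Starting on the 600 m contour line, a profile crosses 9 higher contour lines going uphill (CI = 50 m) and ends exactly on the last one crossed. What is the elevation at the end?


elevation = 600 + 9 * 50 = 1050 m

1050 m


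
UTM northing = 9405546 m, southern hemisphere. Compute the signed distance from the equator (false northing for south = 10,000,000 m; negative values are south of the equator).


For southern: actual = 9405546 - 10000000 = -594454 m

-594454 m


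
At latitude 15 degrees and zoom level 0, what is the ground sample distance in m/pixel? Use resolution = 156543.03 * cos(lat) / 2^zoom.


res = 156543.03 * cos(15) / 2^0 = 156543.03 * 0.96592583 / 1 = 151208.96 m/pixel

151208.96 m/pixel


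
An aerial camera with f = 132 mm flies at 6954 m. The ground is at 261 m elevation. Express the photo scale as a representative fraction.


scale = f / (H - h) = 132 mm / 6693 m = 132 / 6693000 = 1:50705

1:50705


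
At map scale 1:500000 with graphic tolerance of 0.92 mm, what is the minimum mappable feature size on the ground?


ground = 0.92 mm * 500000 / 1000 = 460.0 m

460.0 m


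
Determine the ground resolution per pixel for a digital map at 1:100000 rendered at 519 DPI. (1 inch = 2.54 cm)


pixel_cm = 2.54 / 519 ≈ 0.004894 cm
ground = pixel_cm * 100000 / 100 = 2.54 * 100000 / (519 * 100) = 254000 / 51900 ≈ 4.89 m

4.89 m


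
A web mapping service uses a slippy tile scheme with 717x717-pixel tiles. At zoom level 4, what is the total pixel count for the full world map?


tiles per axis = 2^4 = 16
total tiles = 16^2 = 256
pixels per axis = 16 * 717 = 11472
total pixels = 11472^2 = 131606784

131606784 pixels


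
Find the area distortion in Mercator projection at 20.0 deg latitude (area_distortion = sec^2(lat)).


area_distortion = 1/cos^2(20.0) = 1.132

1.132


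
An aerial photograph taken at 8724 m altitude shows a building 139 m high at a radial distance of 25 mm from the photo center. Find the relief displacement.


d = h * r / H = 139 * 25 / 8724 = 0.4 mm

0.4 mm


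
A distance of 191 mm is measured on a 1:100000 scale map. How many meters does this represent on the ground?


ground = 191 mm * 100000 / 1000 = 19100.0 m

19100.0 m


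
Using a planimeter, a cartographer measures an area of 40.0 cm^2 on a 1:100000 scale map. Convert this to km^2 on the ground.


ground_area = 40.0 * (100000/100)^2 = 40000000.0 m^2 = 40.0 km^2

40.0 km^2


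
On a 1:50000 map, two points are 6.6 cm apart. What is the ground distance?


ground = 6.6 cm * 50000 / 100 = 3300.0 m = 3.3 km

3.3 km


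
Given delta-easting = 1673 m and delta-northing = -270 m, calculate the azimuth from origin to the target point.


az = atan2(1673, -270) = 99.2 deg
adjusted to 0-360: 99.2 degrees

99.2 degrees


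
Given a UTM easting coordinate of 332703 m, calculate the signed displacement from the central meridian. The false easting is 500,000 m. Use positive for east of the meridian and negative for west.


displacement = 332703 - 500000 = -167297 m

-167297 m


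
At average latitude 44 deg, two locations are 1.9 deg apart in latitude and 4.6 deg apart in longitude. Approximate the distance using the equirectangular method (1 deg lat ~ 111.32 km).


dlat_km = 1.9 * 111.32 = 211.508
dlon_km = 4.6 * 111.32 * cos(44) ≈ 368.354
dist = sqrt(211.508^2 + 368.354^2) ≈ 424.8 km

424.8 km


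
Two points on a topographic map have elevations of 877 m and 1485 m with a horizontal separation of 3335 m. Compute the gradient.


gradient = (1485 - 877) / 3335 = 608 / 3335 = 0.1823

0.1823


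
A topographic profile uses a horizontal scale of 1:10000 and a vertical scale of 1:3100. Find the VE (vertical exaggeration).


VE = horizontal_scale / vertical_scale = 10000 / 3100 ≈ 3.2

3.2x


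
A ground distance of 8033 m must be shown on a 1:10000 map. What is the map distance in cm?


map_cm = 8033 * 100 / 10000 = 80.33 cm

80.33 cm


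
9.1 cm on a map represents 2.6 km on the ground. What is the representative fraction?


ground = 2.6 km = 260000 cm; RF denominator = ground / map = 260000 / 9.1 ≈ 28571; RF = 1:28571

1:28571


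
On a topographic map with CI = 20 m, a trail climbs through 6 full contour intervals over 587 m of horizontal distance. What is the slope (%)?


elevation change = 6 * 20 = 120 m
slope = 120 / 587 * 100 = 20.4%

20.4%


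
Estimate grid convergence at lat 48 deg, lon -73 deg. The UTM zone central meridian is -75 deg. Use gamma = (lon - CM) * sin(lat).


gamma = (-73 - -75) * sin(48) = 2 * 0.743145 = 1.486 degrees

1.486 degrees


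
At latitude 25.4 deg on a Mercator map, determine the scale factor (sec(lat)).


SF = 1 / cos(25.4) = 1 / 0.903335 = 1.107

1.107


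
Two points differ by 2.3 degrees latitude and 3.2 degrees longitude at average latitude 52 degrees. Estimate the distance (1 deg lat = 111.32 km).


dlat_km = 2.3 * 111.32 = 256.036
dlon_km = 3.2 * 111.32 * cos(52) ≈ 219.313
dist = sqrt(256.036^2 + 219.313^2) ≈ 337.1 km

337.1 km


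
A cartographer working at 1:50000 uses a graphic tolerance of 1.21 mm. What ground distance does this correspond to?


ground = 1.21 mm * 50000 / 1000 = 60.5 m

60.5 m


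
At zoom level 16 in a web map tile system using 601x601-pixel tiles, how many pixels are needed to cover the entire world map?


tiles per axis = 2^16 = 65536
total tiles = 65536^2 = 4294967296
pixels per axis = 65536 * 601 = 39387136
total pixels = 39387136^2 = 1551346482282496

1551346482282496 pixels


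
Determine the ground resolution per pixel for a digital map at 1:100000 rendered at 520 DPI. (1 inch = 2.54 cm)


pixel_cm = 2.54 / 520 ≈ 0.004885 cm
ground = pixel_cm * 100000 / 100 = 2.54 * 100000 / (520 * 100) = 254000 / 52000 ≈ 4.88 m

4.88 m


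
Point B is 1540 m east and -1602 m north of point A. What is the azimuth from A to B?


az = atan2(1540, -1602) = 136.1 deg
adjusted to 0-360: 136.1 degrees

136.1 degrees


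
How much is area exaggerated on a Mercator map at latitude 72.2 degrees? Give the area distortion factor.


area_distortion = 1/cos^2(72.2) = 10.701

10.701


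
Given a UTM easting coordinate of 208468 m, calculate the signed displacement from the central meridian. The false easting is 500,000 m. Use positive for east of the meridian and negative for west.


displacement = 208468 - 500000 = -291532 m

-291532 m


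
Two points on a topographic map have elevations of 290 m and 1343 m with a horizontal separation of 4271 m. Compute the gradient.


gradient = (1343 - 290) / 4271 = 1053 / 4271 = 0.2465

0.2465


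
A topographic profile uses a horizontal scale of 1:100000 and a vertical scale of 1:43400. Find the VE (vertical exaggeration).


VE = horizontal_scale / vertical_scale = 100000 / 43400 ≈ 2.3

2.3x


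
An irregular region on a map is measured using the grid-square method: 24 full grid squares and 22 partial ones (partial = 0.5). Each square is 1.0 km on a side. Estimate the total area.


effective squares = 24 + 22 * 0.5 = 35.0
area = 35.0 * 1.0 = 35.0 km^2

35.0 km^2


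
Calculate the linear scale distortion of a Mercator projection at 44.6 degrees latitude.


SF = 1 / cos(44.6) = 1 / 0.712026 = 1.404

1.404


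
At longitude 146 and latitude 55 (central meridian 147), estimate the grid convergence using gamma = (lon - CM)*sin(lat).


gamma = (146 - 147) * sin(55) = -1 * 0.819152 = -0.819 degrees

-0.819 degrees


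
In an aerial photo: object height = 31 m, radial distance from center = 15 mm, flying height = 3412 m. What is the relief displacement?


d = h * r / H = 31 * 15 / 3412 = 0.14 mm

0.14 mm


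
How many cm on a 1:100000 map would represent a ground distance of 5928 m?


map_cm = 5928 * 100 / 100000 = 5.928 cm ≈ 5.93 cm

5.93 cm


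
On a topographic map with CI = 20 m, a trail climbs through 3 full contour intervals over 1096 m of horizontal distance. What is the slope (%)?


elevation change = 3 * 20 = 60 m
slope = 60 / 1096 * 100 = 5.5%

5.5%


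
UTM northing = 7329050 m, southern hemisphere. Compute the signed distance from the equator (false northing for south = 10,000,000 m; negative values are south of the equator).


For southern: actual = 7329050 - 10000000 = -2670950 m

-2670950 m


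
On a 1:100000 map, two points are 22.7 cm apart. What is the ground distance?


ground = 22.7 cm * 100000 / 100 = 22700.0 m = 22.7 km

22.7 km


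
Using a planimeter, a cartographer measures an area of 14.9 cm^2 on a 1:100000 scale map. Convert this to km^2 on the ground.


ground_area = 14.9 * (100000/100)^2 = 14900000.0 m^2 = 14.9 km^2

14.9 km^2


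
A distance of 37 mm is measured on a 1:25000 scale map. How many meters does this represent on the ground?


ground = 37 mm * 25000 / 1000 = 925.0 m

925.0 m


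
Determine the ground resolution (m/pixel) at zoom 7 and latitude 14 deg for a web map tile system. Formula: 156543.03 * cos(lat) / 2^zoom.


res = 156543.03 * cos(14) / 2^7 = 156543.03 * 0.97029573 / 128 = 1186.66 m/pixel

1186.66 m/pixel


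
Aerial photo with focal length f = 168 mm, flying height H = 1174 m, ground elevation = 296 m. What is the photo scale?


scale = f / (H - h) = 168 mm / 878 m = 168 / 878000 = 1:5226

1:5226


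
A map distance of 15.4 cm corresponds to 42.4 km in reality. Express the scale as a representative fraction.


ground = 42.4 km = 4240000 cm; RF denominator = ground / map = 4240000 / 15.4 ≈ 275325; RF = 1:275325

1:275325


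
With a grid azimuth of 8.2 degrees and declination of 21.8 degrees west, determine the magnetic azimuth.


magnetic azimuth = grid azimuth - declination (east +ve)
mag_az = 8.2 - -21.8 = 30.0 degrees

30.0 degrees


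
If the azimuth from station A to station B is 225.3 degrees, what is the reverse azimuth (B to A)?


back azimuth = (225.3 + 180) mod 360 = 45.3 degrees

45.3 degrees


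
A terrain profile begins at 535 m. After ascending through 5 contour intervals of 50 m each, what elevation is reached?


elevation = 535 + 5 * 50 = 785 m

785 m


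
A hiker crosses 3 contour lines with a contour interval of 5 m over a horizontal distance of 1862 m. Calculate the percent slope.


elevation change = 3 * 5 = 15 m
slope = 15 / 1862 * 100 = 0.8%

0.8%


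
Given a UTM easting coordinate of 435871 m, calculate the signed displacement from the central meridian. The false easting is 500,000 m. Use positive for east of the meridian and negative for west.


displacement = 435871 - 500000 = -64129 m

-64129 m


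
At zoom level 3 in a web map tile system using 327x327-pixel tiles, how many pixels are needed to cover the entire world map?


tiles per axis = 2^3 = 8
total tiles = 8^2 = 64
pixels per axis = 8 * 327 = 2616
total pixels = 2616^2 = 6843456

6843456 pixels


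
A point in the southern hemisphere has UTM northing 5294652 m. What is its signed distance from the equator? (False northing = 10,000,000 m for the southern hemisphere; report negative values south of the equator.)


For southern: actual = 5294652 - 10000000 = -4705348 m

-4705348 m


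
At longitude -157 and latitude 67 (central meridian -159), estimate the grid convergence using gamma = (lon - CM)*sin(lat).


gamma = (-157 - -159) * sin(67) = 2 * 0.920505 = 1.841 degrees

1.841 degrees


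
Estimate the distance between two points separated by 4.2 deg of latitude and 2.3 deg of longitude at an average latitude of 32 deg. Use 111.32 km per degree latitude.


dlat_km = 4.2 * 111.32 = 467.544
dlon_km = 2.3 * 111.32 * cos(32) ≈ 217.131
dist = sqrt(467.544^2 + 217.131^2) ≈ 515.5 km

515.5 km


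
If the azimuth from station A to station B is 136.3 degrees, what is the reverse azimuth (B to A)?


back azimuth = (136.3 + 180) mod 360 = 316.3 degrees

316.3 degrees


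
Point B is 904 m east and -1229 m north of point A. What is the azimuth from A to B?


az = atan2(904, -1229) = 143.7 deg
adjusted to 0-360: 143.7 degrees

143.7 degrees


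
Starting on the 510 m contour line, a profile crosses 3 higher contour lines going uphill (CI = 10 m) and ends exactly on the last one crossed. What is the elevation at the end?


elevation = 510 + 3 * 10 = 540 m

540 m


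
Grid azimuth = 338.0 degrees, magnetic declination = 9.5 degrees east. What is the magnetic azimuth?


magnetic azimuth = grid azimuth - declination (east +ve)
mag_az = 338.0 - 9.5 = 328.5 degrees

328.5 degrees


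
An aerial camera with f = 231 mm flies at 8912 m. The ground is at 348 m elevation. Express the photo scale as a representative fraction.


scale = f / (H - h) = 231 mm / 8564 m = 231 / 8564000 = 1:37074

1:37074


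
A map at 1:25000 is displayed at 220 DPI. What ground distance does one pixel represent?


pixel_cm = 2.54 / 220 ≈ 0.011545 cm
ground = pixel_cm * 25000 / 100 = 2.54 * 25000 / (220 * 100) = 63500 / 22000 ≈ 2.89 m

2.89 m


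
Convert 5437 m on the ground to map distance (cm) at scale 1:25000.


map_cm = 5437 * 100 / 25000 = 21.748 cm ≈ 21.75 cm

21.75 cm


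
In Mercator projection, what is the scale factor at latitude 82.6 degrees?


SF = 1 / cos(82.6) = 1 / 0.128796 = 7.764

7.764


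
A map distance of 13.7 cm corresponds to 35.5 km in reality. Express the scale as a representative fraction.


ground = 35.5 km = 3550000 cm; RF denominator = ground / map = 3550000 / 13.7 ≈ 259124; RF = 1:259124

1:259124


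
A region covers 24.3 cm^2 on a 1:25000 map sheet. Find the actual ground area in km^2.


ground_area = 24.3 * (25000/100)^2 = 1518750.0 m^2 = 1.51875 km^2 ≈ 1.519 km^2

1.519 km^2


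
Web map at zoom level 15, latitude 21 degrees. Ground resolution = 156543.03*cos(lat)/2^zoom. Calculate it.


res = 156543.03 * cos(21) / 2^15 = 156543.03 * 0.93358043 / 32768 = 4.46 m/pixel

4.46 m/pixel


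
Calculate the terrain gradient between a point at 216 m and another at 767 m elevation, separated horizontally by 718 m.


gradient = (767 - 216) / 718 = 551 / 718 = 0.7674

0.7674


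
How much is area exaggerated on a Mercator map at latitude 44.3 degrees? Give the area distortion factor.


area_distortion = 1/cos^2(44.3) = 1.952

1.952


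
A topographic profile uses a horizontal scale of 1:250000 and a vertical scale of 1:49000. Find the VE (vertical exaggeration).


VE = horizontal_scale / vertical_scale = 250000 / 49000 ≈ 5.1

5.1x


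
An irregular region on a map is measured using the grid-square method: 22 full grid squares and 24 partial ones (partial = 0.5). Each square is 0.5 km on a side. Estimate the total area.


effective squares = 22 + 24 * 0.5 = 34.0
area = 34.0 * 0.25 = 8.5 km^2

8.5 km^2


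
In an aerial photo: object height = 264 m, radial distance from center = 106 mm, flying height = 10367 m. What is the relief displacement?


d = h * r / H = 264 * 106 / 10367 = 2.7 mm

2.7 mm


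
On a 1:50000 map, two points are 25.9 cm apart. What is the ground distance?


ground = 25.9 cm * 50000 / 100 = 12950.0 m = 12.95 km

12.95 km


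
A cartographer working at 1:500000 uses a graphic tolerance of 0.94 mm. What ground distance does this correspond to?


ground = 0.94 mm * 500000 / 1000 = 470.0 m

470.0 m


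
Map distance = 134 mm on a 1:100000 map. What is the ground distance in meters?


ground = 134 mm * 100000 / 1000 = 13400.0 m

13400.0 m


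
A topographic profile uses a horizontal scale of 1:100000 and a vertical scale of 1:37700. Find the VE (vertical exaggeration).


VE = horizontal_scale / vertical_scale = 100000 / 37700 ≈ 2.7

2.7x


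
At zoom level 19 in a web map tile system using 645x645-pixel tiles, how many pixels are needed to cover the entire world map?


tiles per axis = 2^19 = 524288
total tiles = 524288^2 = 274877906944
pixels per axis = 524288 * 645 = 338165760
total pixels = 338165760^2 = 114356081236377600

114356081236377600 pixels


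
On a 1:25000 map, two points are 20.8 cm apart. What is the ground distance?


ground = 20.8 cm * 25000 / 100 = 5200.0 m = 5.2 km

5.2 km


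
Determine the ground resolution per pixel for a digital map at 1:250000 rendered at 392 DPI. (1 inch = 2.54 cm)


pixel_cm = 2.54 / 392 ≈ 0.00648 cm
ground = pixel_cm * 250000 / 100 = 2.54 * 250000 / (392 * 100) = 635000 / 39200 ≈ 16.2 m

16.2 m
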